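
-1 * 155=-155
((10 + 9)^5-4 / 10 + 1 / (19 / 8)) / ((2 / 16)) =1881835256 / 95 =19808792.17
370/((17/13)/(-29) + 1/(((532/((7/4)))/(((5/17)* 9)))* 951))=-228520329440/27844697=-8206.96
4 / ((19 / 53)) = 212 / 19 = 11.16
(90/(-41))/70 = -9/287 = -0.03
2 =2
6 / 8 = 0.75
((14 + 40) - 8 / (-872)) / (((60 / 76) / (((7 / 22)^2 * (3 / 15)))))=5480797 / 3956700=1.39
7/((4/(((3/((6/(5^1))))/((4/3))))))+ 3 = 201/32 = 6.28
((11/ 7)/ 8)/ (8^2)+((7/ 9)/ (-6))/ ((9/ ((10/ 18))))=-38663/ 7838208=-0.00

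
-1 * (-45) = 45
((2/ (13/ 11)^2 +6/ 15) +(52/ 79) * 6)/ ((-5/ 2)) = -771864/ 333775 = -2.31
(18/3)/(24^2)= 0.01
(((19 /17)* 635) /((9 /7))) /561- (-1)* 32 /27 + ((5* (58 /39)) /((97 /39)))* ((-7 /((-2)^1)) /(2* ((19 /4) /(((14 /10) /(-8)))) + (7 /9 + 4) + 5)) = 5016772291 /2593949556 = 1.93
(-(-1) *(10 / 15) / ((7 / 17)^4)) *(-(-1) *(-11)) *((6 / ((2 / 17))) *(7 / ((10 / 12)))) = -187421124 / 1715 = -109283.45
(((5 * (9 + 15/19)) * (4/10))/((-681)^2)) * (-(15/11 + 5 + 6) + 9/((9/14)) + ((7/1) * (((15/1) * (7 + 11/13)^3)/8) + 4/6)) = 57015533188/212946529653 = 0.27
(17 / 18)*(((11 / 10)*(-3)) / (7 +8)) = -187 / 900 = -0.21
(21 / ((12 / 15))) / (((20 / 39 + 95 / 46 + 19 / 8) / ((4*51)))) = 38427480 / 35543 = 1081.15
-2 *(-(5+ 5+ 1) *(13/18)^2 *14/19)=13013/1539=8.46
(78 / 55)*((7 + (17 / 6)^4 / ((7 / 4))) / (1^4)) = 1292161 / 20790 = 62.15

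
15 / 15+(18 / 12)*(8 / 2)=7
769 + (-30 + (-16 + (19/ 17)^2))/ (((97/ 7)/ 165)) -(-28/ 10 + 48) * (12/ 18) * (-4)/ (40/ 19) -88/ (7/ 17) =1172688364/ 14717325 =79.68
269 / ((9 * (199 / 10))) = 2690 / 1791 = 1.50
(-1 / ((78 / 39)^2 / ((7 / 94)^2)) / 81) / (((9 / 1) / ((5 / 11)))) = -245 / 283423536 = -0.00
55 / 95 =11 / 19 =0.58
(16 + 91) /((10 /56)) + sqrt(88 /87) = 2 * sqrt(1914) /87 + 2996 /5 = 600.21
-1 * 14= -14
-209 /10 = -20.90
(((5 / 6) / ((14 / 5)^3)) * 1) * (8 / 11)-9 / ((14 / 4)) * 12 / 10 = -346147 / 113190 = -3.06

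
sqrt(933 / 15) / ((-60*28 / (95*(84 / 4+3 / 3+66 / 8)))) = -2299*sqrt(1555) / 6720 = -13.49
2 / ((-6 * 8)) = -1 / 24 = -0.04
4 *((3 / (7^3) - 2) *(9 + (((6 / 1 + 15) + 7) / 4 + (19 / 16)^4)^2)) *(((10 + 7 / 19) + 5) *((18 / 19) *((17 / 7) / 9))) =-2809.89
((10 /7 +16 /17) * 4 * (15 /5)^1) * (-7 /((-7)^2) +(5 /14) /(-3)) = -7.45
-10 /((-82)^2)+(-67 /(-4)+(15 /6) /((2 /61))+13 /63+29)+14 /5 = 132383899 /1059030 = 125.00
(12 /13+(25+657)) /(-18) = -4439 /117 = -37.94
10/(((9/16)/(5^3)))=20000/9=2222.22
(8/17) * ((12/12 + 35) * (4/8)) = 144/17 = 8.47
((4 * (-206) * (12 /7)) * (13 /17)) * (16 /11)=-2056704 /1309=-1571.20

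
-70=-70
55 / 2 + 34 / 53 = 2983 / 106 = 28.14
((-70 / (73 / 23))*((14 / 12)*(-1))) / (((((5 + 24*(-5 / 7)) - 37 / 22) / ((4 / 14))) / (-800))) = 198352000 / 466251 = 425.42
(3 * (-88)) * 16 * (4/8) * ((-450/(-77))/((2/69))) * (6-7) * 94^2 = 26338348800/7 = 3762621257.14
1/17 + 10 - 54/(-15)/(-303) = 86253/8585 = 10.05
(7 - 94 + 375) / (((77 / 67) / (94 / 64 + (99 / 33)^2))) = 2623.44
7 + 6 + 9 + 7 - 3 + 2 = 28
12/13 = 0.92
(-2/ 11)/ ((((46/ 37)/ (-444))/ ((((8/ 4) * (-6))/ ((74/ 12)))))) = -31968/ 253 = -126.36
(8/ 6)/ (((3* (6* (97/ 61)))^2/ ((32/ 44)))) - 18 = -452674858/ 25150257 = -18.00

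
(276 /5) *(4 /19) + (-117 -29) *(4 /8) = -5831 /95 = -61.38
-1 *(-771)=771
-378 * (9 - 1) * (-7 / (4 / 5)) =26460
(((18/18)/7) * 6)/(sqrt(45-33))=0.25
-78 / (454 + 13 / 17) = -442 / 2577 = -0.17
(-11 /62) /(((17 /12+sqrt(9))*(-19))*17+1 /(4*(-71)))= 2343 /18839506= 0.00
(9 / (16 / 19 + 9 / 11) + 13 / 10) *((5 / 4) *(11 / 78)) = 1.18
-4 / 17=-0.24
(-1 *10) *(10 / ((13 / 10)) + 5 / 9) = -9650 / 117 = -82.48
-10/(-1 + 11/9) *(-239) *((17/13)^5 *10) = 152705620350/371293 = 411280.63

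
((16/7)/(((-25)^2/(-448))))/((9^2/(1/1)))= -1024/50625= -0.02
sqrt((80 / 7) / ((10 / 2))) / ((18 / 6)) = 4* sqrt(7) / 21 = 0.50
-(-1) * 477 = 477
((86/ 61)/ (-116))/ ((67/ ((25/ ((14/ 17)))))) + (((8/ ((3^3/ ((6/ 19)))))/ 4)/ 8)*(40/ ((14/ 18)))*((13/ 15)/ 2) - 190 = -35929629803/ 189162708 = -189.94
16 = 16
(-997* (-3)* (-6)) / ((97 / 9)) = -161514 / 97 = -1665.09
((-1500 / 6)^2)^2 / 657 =3906250000 / 657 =5945586.00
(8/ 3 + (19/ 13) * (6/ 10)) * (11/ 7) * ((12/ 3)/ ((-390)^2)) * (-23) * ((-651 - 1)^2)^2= -31592860619085568/ 51904125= -608677260.60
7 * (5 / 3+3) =98 / 3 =32.67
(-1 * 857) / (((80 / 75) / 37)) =-475635 / 16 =-29727.19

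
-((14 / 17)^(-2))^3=-3.21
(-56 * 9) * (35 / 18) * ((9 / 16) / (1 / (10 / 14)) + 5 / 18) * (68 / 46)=-984.48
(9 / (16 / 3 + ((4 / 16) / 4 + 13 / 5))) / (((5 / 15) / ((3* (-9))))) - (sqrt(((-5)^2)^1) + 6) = -196069 / 1919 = -102.17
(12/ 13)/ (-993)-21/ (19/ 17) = -1536247/ 81757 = -18.79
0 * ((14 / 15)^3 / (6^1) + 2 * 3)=0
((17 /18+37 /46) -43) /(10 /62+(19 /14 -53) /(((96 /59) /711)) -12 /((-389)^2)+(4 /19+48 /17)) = 5796267850350656 /3170377090982956095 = 0.00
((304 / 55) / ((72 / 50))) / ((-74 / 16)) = -0.83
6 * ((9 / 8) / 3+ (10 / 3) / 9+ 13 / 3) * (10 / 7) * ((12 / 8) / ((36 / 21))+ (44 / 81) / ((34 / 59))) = 109826155 / 1388016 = 79.12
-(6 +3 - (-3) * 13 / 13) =-12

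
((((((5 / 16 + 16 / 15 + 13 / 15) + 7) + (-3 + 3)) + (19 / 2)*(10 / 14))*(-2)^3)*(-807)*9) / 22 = 65204793 / 1540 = 42340.77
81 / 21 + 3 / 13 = 372 / 91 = 4.09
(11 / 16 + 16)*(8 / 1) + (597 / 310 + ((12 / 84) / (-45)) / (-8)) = 2115899 / 15624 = 135.43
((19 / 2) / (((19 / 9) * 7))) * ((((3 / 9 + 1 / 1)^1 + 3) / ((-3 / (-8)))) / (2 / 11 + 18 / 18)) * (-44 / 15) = -1936 / 105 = -18.44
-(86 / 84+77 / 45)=-1723 / 630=-2.73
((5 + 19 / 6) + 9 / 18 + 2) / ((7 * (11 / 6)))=64 / 77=0.83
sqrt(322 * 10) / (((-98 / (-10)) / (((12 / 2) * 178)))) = 10680 * sqrt(805) / 49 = 6184.05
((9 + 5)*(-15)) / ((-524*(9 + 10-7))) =35 / 1048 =0.03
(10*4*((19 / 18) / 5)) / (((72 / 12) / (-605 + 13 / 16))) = -183673 / 216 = -850.34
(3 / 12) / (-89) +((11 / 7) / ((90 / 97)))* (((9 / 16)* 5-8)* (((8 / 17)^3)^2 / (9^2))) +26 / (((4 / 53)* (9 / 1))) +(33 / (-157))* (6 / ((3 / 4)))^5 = -235766928870232998529 / 34422210122072220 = -6849.27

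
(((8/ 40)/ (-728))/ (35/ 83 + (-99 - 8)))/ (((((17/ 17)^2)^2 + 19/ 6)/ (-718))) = -89391/ 201246500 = -0.00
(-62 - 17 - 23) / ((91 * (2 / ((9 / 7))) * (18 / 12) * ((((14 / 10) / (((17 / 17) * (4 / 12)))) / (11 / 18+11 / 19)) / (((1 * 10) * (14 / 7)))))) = -691900 / 254163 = -2.72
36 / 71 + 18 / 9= 178 / 71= 2.51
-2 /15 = -0.13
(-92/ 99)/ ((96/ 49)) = -1127/ 2376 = -0.47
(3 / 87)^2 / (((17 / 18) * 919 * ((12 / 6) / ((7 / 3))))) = 21 / 13138943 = 0.00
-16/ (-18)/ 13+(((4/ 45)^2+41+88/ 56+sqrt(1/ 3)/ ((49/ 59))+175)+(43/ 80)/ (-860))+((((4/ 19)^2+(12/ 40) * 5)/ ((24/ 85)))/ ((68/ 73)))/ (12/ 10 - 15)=59 * sqrt(3)/ 147+10635415075057/ 48961130400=217.92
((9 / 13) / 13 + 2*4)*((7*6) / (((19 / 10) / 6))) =3429720 / 3211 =1068.12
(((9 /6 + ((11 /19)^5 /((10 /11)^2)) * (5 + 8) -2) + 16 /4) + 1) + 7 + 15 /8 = 7130231271 /495219800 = 14.40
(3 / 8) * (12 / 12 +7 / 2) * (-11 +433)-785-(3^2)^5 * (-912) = 430820921 / 8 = 53852615.12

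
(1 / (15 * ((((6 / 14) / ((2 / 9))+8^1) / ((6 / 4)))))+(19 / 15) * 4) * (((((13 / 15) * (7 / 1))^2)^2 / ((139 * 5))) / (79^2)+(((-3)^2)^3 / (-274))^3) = -180094423310234751738787 / 1883613380404430475000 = -95.61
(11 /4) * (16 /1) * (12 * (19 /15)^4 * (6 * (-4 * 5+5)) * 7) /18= -160555472 /3375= -47571.99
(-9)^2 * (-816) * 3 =-198288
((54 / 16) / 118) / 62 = 27 / 58528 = 0.00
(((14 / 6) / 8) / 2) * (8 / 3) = 0.39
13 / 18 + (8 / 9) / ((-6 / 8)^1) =-25 / 54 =-0.46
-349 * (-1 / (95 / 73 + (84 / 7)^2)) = 2.40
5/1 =5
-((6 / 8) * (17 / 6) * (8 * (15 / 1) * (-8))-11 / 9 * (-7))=18283 / 9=2031.44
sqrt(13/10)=sqrt(130)/10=1.14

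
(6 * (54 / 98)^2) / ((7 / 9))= 39366 / 16807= 2.34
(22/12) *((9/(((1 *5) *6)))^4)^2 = 24057/200000000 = 0.00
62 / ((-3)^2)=62 / 9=6.89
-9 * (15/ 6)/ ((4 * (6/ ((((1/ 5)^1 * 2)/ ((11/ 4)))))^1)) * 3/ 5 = -9/ 110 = -0.08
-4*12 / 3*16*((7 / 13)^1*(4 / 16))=-448 / 13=-34.46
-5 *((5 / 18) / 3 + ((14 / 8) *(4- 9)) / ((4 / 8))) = 2350 / 27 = 87.04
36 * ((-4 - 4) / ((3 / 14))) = -1344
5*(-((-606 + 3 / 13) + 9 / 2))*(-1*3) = -234495 / 26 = -9019.04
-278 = -278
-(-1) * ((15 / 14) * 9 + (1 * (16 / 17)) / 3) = 7109 / 714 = 9.96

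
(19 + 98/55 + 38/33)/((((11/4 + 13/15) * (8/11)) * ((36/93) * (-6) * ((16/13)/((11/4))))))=-73931/9216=-8.02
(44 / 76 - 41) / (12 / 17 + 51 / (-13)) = 56576 / 4503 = 12.56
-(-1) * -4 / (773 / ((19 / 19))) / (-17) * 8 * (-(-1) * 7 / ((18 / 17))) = 112 / 6957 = 0.02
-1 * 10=-10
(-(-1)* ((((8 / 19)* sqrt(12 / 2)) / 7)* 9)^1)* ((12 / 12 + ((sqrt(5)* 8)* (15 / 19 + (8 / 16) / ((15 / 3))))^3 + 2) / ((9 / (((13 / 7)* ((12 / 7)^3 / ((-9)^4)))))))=6656* sqrt(6) / 25865973 + 2056143405056* sqrt(30) / 13306103160525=0.85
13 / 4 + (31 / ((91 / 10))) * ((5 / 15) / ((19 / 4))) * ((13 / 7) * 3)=17063 / 3724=4.58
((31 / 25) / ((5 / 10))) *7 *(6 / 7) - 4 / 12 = 1091 / 75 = 14.55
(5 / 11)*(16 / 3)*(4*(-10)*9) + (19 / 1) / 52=-498991 / 572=-872.36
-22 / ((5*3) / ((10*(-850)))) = 37400 / 3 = 12466.67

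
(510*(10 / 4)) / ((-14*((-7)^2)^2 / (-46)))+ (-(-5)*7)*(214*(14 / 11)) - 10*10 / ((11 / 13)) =1740855495 / 184877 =9416.29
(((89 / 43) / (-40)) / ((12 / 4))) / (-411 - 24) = 89 / 2244600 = 0.00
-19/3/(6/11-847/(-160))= -33440/30831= -1.08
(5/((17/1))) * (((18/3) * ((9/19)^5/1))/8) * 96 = 21257640/42093683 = 0.51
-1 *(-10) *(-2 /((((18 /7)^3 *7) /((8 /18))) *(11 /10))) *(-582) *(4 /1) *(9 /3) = 3802400 /8019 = 474.17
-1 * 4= -4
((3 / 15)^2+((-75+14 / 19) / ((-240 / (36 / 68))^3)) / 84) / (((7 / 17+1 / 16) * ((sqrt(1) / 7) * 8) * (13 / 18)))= 9446279361 / 92445184000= 0.10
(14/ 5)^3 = 21.95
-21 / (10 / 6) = -63 / 5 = -12.60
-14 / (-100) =7 / 50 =0.14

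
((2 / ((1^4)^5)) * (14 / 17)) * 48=1344 / 17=79.06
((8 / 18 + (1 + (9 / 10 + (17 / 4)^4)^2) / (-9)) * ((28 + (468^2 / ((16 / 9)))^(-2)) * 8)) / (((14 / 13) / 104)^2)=-74524399211654774286421 / 2999878156800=-24842475366.12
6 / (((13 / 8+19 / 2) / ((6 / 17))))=288 / 1513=0.19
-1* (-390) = 390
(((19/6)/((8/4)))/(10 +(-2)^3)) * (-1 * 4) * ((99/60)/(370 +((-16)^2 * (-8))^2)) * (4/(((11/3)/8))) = -0.00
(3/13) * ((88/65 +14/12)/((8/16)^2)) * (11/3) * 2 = 43252/2535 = 17.06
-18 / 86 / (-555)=3 / 7955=0.00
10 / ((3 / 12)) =40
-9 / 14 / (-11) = 9 / 154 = 0.06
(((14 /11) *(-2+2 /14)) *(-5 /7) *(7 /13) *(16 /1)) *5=800 /11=72.73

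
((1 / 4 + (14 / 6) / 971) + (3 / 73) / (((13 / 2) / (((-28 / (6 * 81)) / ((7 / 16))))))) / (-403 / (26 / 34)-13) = -75108667 / 161221965840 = -0.00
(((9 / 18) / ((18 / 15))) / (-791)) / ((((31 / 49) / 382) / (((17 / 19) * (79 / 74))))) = -8977955 / 29551308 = -0.30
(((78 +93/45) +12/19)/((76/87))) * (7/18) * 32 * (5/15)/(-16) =-4668797/194940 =-23.95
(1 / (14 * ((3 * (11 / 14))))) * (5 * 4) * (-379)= -7580 / 33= -229.70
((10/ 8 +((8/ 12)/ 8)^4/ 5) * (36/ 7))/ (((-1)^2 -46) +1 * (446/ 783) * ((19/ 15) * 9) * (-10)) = -3758429/ 64272320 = -0.06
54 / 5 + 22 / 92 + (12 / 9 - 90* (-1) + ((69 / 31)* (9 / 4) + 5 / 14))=107.74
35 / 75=7 / 15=0.47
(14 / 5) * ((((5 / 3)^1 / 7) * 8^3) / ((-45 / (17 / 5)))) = -17408 / 675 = -25.79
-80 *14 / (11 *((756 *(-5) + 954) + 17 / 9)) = 1440 / 39941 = 0.04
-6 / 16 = -3 / 8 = -0.38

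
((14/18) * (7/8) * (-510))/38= -4165/456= -9.13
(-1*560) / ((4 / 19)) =-2660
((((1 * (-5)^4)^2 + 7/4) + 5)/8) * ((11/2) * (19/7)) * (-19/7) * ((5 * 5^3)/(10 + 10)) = -775599339625/12544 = -61830304.50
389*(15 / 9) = 1945 / 3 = 648.33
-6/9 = -2/3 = -0.67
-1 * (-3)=3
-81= -81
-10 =-10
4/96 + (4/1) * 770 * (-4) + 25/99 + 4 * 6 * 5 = -9662167/792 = -12199.71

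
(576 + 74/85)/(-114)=-24517/4845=-5.06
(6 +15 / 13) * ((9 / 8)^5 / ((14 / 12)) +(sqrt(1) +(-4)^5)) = -10894826961 / 1490944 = -7307.33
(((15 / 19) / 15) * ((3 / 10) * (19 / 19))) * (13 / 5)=39 / 950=0.04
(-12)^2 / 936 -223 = -2897 / 13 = -222.85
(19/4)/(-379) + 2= 3013/1516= 1.99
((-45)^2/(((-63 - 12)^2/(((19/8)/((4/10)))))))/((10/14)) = 1197/400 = 2.99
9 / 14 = 0.64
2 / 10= 1 / 5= 0.20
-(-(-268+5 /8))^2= -71489.39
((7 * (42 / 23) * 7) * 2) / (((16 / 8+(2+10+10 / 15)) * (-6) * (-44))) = 1029 / 22264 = 0.05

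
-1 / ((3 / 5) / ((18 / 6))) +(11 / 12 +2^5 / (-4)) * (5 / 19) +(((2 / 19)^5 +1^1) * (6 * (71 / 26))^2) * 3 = 798.51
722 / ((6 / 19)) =6859 / 3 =2286.33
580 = 580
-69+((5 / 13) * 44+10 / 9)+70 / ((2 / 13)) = 404.03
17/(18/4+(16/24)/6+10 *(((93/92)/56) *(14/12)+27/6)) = 112608/330019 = 0.34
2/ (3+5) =1/ 4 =0.25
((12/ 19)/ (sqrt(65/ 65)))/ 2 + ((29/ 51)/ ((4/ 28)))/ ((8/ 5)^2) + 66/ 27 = 802811/ 186048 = 4.32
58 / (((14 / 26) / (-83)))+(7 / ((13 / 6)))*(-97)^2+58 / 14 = 21462.16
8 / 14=4 / 7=0.57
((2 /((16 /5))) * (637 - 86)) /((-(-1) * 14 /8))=2755 /14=196.79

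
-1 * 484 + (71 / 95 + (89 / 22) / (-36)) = -36368383 / 75240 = -483.37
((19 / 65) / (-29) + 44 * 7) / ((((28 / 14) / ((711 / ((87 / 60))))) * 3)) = 25170.21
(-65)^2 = 4225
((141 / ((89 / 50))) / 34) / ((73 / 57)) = 200925 / 110449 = 1.82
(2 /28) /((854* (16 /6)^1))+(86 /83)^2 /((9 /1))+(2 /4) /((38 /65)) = 109811287889 /112675161312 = 0.97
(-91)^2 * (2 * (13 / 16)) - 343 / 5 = 535521 / 40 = 13388.02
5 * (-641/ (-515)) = 641/ 103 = 6.22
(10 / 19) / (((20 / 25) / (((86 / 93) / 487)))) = 1075 / 860529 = 0.00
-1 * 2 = -2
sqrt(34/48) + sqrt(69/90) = sqrt(102)/12 + sqrt(690)/30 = 1.72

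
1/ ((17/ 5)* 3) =5/ 51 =0.10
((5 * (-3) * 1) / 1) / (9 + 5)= -1.07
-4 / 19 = -0.21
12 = 12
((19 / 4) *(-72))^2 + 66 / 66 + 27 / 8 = 116968.38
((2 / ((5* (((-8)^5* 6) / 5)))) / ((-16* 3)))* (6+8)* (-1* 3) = -7 / 786432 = -0.00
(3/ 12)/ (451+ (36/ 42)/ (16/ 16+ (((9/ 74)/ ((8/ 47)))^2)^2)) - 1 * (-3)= 5875908664252579/ 1958274926678740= 3.00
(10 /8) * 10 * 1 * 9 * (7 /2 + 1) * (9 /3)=6075 /4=1518.75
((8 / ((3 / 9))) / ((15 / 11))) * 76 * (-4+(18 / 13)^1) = -227392 / 65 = -3498.34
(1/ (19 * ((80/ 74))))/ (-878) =-37/ 667280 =-0.00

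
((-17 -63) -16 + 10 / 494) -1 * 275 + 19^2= -2465 / 247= -9.98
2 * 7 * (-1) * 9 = -126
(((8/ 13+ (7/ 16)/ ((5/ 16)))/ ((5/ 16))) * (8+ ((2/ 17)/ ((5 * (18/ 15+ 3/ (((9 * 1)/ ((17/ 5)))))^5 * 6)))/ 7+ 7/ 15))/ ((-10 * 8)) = -33274580854/ 48750804375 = -0.68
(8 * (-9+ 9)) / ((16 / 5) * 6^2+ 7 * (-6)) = 0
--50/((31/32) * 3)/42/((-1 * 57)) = -800/111321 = -0.01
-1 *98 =-98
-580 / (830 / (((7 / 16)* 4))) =-203 / 166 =-1.22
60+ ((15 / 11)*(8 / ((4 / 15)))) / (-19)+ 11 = 14389 / 209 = 68.85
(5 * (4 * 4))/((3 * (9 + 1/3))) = 20/7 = 2.86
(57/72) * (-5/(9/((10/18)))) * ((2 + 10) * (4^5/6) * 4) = -486400/243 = -2001.65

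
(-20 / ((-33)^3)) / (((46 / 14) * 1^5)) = 140 / 826551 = 0.00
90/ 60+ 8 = 9.50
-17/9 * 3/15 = -17/45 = -0.38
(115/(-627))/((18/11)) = -115/1026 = -0.11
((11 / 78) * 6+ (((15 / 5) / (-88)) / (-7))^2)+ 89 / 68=180717909 / 83859776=2.16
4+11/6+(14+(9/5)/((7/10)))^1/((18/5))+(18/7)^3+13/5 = 927317/30870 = 30.04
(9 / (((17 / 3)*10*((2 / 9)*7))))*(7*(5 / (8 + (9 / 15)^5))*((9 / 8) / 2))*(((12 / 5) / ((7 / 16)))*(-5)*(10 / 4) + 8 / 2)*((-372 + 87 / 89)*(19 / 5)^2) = 368243137888875 / 4277577808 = 86086.84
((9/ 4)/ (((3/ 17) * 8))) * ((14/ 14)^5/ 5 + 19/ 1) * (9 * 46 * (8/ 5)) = 506736/ 25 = 20269.44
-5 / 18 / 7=-5 / 126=-0.04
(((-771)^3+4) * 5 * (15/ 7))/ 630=-2291570035/ 294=-7794455.90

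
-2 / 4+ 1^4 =1 / 2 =0.50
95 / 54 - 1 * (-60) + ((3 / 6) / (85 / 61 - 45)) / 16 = 141935953 / 2298240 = 61.76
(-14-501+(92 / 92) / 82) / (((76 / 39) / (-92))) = 37879413 / 1558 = 24312.85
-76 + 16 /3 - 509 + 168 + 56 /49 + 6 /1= -8495 /21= -404.52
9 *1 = 9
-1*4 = -4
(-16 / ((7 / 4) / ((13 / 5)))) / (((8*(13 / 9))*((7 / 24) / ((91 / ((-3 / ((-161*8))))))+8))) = -0.26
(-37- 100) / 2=-137 / 2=-68.50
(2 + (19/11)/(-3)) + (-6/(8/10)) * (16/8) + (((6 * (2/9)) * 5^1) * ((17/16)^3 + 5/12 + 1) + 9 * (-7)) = -5994859/101376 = -59.13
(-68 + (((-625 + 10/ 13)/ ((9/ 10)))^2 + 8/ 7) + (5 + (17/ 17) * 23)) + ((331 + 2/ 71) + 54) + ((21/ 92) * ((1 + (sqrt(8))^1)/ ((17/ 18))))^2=35721 * sqrt(2)/ 152881 + 222544727644304381/ 462273617988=481413.76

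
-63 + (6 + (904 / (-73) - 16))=-6233 / 73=-85.38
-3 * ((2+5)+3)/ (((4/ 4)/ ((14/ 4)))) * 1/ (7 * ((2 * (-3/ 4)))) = 10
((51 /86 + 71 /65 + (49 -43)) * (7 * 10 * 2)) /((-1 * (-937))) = 1.15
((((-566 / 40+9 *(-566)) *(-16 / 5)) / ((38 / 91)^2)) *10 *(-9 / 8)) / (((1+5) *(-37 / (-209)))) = -1469388921 / 1480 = -992830.35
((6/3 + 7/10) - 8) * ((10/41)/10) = -53/410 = -0.13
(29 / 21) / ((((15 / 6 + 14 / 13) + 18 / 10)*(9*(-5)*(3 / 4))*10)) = -1508 / 1981665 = -0.00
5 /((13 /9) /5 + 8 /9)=225 /53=4.25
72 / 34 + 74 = 1294 / 17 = 76.12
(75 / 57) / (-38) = -25 / 722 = -0.03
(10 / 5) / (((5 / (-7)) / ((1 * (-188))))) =2632 / 5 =526.40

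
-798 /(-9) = 266 /3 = 88.67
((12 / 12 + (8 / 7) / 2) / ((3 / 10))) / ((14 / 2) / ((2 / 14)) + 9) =55 / 609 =0.09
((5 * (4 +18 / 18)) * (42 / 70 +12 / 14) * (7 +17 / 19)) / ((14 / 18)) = 344250 / 931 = 369.76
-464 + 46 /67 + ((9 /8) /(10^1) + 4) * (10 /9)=-2212981 /4824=-458.74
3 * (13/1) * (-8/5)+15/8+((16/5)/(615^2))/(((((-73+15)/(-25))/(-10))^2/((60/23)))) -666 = -2834804472689/3901869960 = -726.52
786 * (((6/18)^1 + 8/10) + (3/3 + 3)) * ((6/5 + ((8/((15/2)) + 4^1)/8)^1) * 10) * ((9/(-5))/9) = -221914/15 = -14794.27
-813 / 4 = -203.25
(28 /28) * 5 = 5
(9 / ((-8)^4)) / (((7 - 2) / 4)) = 9 / 5120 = 0.00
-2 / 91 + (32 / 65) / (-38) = -302 / 8645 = -0.03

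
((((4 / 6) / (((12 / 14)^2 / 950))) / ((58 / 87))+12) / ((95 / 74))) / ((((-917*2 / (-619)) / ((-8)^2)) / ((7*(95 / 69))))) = 17216459936 / 81351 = 211631.82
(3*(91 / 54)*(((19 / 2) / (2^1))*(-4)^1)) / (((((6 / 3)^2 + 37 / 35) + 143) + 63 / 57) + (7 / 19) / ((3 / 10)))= -60515 / 94746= -0.64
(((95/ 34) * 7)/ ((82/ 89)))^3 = 207317019156625/ 21670967872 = 9566.58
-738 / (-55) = 13.42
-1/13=-0.08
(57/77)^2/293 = 0.00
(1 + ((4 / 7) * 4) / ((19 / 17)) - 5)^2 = 67600 / 17689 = 3.82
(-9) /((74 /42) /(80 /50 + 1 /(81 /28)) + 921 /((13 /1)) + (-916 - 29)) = 215124 /20872963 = 0.01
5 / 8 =0.62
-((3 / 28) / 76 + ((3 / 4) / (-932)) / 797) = -34794 / 24698233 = -0.00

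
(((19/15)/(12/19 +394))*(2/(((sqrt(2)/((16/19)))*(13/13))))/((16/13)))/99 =0.00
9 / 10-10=-9.10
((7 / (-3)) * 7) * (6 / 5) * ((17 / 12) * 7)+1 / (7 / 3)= -40727 / 210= -193.94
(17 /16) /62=17 /992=0.02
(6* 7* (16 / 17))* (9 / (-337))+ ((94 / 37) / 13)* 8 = 1399120 / 2755649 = 0.51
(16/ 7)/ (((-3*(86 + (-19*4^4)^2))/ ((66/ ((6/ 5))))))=-440/ 248415111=-0.00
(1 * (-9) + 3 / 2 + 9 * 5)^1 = 75 / 2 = 37.50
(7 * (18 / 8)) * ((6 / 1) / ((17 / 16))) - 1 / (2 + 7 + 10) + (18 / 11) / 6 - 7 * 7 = 142693 / 3553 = 40.16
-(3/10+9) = -93/10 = -9.30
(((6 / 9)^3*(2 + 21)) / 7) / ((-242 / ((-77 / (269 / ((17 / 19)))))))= 1564 / 1517967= 0.00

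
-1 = -1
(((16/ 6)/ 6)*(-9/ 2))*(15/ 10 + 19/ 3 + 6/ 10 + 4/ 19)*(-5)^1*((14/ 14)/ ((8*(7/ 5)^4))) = 3079375/ 1094856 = 2.81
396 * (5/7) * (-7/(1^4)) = -1980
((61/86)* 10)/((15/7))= 427/129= 3.31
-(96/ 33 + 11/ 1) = -153/ 11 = -13.91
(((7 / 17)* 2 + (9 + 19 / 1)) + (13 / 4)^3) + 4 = 73061 / 1088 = 67.15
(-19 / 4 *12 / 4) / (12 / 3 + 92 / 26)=-741 / 392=-1.89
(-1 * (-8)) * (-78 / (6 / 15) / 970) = -156 / 97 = -1.61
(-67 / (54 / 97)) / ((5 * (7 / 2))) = -6499 / 945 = -6.88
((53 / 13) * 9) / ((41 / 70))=33390 / 533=62.65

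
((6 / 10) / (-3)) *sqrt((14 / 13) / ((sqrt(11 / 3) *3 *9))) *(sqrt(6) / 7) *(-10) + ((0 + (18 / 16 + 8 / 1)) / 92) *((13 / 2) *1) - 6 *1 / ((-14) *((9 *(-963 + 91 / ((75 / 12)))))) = 4 *11^(3 / 4) *3^(1 / 4) *sqrt(91) / 3003 + 472499719 / 732954432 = 0.75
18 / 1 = 18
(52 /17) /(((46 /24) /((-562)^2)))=504057.94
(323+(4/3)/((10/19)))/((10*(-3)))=-4883/450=-10.85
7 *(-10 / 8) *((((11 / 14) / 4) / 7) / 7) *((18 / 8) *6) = -1485 / 3136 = -0.47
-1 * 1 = -1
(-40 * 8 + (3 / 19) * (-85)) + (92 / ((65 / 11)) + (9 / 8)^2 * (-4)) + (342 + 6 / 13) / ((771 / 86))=-1445873779 / 5078320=-284.71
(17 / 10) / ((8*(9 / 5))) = 17 / 144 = 0.12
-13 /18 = -0.72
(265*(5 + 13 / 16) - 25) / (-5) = -4849 / 16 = -303.06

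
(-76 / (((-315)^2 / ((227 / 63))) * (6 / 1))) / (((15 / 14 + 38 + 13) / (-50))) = 34504 / 78121827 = 0.00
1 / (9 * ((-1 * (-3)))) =1 / 27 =0.04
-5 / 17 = -0.29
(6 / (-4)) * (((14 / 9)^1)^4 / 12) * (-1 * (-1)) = -0.73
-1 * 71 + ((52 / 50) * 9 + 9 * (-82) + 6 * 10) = -18491 / 25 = -739.64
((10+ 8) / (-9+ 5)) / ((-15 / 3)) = 9 / 10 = 0.90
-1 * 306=-306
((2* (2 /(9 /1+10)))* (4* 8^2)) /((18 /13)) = 6656 /171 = 38.92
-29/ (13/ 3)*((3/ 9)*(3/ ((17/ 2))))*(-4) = 696/ 221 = 3.15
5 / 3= 1.67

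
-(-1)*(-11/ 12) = -11/ 12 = -0.92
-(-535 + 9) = 526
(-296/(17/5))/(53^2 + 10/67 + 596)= -19832/775693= -0.03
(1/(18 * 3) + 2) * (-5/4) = -545/216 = -2.52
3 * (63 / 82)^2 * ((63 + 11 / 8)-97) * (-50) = 77693175 / 26896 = 2888.65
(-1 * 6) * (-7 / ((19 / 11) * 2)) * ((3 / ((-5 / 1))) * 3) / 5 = -2079 / 475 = -4.38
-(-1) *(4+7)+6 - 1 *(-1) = 18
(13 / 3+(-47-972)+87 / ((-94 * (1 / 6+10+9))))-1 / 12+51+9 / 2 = -20740029 / 21620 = -959.30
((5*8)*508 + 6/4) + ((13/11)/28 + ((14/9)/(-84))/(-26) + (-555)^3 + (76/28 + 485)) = -9239615935661/54054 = -170933065.74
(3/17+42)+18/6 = 768/17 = 45.18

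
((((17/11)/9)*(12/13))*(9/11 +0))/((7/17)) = 3468/11011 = 0.31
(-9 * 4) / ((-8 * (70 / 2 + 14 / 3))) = 27 / 238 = 0.11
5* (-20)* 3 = -300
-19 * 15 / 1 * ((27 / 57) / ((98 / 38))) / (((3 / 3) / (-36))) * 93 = 8587620 / 49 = 175257.55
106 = 106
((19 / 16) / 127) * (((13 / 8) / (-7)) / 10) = -247 / 1137920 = -0.00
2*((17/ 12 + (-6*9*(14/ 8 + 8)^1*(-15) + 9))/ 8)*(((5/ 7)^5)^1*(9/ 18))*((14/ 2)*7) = 9005.92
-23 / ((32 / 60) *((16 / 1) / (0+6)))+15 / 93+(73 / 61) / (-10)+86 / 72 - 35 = -271954429 / 5446080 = -49.94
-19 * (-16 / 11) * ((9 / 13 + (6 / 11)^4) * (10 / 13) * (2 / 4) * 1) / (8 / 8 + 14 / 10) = 94124100 / 27217619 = 3.46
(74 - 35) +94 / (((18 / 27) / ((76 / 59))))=13017 / 59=220.63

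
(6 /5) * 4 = 24 /5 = 4.80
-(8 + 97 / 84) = -769 / 84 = -9.15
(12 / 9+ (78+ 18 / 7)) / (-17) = -1720 / 357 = -4.82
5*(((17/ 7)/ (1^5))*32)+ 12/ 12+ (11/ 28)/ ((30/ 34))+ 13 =403.02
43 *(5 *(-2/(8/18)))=-1935/2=-967.50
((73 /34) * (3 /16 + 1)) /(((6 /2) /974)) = 675469 /816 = 827.78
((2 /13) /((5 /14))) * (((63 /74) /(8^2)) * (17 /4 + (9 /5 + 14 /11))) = 710451 /16931200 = 0.04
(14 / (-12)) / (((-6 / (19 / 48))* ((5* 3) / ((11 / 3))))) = 1463 / 77760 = 0.02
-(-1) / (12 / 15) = 5 / 4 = 1.25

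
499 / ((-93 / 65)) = -32435 / 93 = -348.76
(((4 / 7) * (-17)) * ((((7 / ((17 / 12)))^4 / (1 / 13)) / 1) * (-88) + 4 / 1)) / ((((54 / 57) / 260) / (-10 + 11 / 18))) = -17069643533.49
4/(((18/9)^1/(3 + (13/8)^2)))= 361/32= 11.28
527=527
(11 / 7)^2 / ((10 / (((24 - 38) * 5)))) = -121 / 7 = -17.29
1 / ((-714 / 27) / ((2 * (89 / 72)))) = -89 / 952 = -0.09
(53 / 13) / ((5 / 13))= 53 / 5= 10.60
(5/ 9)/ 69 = 0.01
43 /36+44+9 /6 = 1681 /36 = 46.69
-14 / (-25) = 14 / 25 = 0.56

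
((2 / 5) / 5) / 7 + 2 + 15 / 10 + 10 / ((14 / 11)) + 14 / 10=4469 / 350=12.77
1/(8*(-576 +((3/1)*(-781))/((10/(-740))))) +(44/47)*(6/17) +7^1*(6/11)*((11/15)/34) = 134097691/324875280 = 0.41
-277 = -277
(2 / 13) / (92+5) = 2 / 1261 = 0.00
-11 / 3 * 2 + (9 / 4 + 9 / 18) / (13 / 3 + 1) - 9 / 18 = -1405 / 192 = -7.32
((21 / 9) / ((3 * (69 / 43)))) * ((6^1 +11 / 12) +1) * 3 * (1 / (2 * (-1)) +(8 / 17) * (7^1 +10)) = 142975 / 1656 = 86.34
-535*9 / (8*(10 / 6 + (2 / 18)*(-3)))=-14445 / 32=-451.41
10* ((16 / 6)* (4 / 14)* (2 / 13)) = 320 / 273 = 1.17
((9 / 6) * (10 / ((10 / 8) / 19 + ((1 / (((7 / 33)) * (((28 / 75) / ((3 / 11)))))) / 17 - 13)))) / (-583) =474810 / 234953081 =0.00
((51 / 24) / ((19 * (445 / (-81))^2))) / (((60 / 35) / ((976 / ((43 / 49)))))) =777896217 / 323572850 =2.40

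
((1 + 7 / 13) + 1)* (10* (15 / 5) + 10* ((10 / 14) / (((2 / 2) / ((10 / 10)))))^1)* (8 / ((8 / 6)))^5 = 5132160 / 7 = 733165.71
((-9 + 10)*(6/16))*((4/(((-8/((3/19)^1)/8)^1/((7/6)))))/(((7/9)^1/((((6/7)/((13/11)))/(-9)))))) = 99/3458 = 0.03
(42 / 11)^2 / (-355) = -1764 / 42955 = -0.04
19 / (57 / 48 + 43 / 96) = 1824 / 157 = 11.62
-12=-12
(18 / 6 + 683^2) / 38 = 233246 / 19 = 12276.11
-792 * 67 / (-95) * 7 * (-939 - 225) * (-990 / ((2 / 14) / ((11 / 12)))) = 549320332176 / 19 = 28911596430.32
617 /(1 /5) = 3085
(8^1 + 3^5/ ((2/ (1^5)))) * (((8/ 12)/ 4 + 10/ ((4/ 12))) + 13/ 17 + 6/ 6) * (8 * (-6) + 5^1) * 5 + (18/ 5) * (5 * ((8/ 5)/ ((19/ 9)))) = -17229509891/ 19380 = -889035.60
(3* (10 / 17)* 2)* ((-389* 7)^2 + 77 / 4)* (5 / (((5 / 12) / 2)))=10677237480 / 17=628072792.94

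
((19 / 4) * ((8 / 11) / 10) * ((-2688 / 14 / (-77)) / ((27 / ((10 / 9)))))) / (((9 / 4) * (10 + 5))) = 0.00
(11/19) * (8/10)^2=176/475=0.37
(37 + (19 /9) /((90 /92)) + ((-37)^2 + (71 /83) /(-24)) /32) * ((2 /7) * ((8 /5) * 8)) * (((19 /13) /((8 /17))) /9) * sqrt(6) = 32535971203 * sqrt(6) /314636400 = 253.30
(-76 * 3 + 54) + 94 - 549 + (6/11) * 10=-6859/11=-623.55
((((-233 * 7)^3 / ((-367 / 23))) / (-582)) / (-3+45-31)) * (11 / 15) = -99790619593 / 3203910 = -31146.51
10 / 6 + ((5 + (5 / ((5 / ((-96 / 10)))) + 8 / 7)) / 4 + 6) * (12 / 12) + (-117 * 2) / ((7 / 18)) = -249863 / 420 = -594.91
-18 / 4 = -9 / 2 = -4.50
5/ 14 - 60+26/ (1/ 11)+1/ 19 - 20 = 54905/ 266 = 206.41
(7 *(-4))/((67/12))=-336/67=-5.01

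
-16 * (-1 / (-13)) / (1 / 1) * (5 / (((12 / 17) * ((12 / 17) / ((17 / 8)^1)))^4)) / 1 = -2913111186148805 / 1430979084288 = -2035.75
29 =29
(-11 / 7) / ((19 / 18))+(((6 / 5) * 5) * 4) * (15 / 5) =9378 / 133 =70.51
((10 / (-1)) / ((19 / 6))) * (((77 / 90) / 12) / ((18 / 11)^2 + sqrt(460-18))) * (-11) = -131769 / 8640041 + 1771561 * sqrt(442) / 311041476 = 0.10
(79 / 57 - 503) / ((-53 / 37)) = 1057904 / 3021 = 350.18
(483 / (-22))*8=-1932 / 11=-175.64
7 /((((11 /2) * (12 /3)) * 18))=7 /396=0.02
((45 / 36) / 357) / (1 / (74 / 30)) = 37 / 4284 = 0.01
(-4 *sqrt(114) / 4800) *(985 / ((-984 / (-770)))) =-15169 *sqrt(114) / 23616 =-6.86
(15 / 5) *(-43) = -129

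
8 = 8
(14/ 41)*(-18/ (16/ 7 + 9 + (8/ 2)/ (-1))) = -588/ 697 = -0.84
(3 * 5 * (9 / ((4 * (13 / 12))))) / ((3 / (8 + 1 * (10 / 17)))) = 19710 / 221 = 89.19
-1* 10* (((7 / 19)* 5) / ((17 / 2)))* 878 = -614600 / 323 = -1902.79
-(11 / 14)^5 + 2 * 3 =3065893 / 537824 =5.70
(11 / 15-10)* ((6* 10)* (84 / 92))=-11676 / 23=-507.65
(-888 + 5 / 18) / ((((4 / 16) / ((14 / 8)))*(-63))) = 15979 / 162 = 98.64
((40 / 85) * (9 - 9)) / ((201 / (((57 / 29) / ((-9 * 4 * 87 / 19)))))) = 0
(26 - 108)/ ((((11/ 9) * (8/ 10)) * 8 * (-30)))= 123/ 352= 0.35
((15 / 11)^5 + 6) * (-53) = -91461093 / 161051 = -567.90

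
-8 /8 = -1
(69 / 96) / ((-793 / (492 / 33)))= -943 / 69784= -0.01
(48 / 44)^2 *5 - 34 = -3394 / 121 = -28.05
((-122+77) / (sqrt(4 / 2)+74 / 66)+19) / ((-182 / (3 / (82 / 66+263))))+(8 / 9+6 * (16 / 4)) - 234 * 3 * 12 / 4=-6011949336089 / 2888809560+970299 * sqrt(2) / 256783072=-2081.11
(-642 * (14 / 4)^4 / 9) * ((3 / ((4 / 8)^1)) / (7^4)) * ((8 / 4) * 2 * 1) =-107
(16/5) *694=11104/5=2220.80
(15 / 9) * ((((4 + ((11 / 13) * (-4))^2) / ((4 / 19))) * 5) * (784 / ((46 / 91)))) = 851120200 / 897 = 948851.95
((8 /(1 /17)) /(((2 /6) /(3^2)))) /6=612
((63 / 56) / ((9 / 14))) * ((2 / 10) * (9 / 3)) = 21 / 20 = 1.05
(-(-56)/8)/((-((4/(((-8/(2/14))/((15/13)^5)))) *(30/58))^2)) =-159068296536952348/129746337890625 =-1225.99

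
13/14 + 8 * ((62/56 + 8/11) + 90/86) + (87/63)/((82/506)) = 26469389/814506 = 32.50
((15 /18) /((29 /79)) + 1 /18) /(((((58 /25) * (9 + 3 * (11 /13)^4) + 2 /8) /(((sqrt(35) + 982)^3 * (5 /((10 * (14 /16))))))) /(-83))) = -545107218016061199200 /128875719483- 1665135839694074800 * sqrt(35) /128875719483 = -4306150892.66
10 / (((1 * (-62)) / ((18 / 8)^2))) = -405 / 496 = -0.82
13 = 13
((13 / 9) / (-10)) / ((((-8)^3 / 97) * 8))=1261 / 368640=0.00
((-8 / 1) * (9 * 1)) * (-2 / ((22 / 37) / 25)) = 66600 / 11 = 6054.55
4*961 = 3844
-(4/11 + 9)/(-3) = 103/33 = 3.12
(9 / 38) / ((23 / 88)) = 396 / 437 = 0.91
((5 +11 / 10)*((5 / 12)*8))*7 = 427 / 3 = 142.33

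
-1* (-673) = 673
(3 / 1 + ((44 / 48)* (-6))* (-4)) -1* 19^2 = -336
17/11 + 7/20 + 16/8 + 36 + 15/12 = 2263/55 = 41.15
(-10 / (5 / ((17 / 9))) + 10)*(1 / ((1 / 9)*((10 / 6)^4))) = 4536 / 625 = 7.26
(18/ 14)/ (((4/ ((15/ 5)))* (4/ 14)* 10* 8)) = 27/ 640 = 0.04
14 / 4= 3.50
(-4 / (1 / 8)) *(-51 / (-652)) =-408 / 163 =-2.50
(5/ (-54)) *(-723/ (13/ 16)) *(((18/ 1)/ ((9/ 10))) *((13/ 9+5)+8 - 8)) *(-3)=-11182400/ 351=-31858.69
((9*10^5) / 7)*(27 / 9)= 2700000 / 7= 385714.29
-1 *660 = -660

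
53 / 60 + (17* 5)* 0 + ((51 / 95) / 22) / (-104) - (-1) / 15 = 206441 / 217360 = 0.95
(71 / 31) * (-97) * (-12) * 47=3884268 / 31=125298.97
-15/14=-1.07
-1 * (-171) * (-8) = -1368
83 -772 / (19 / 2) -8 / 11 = 211 / 209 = 1.01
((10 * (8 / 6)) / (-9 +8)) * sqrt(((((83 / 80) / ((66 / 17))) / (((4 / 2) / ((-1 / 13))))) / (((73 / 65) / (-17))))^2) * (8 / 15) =-1.11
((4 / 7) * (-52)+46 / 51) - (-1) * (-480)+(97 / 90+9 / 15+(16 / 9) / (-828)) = -1124306837 / 2216970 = -507.14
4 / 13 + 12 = 160 / 13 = 12.31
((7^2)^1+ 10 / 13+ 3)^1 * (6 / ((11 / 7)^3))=1411788 / 17303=81.59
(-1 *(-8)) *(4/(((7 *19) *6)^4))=2/25344958401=0.00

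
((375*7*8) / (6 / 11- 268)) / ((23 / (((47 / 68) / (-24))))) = 452375 / 4601288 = 0.10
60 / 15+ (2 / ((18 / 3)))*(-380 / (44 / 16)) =-1388 / 33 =-42.06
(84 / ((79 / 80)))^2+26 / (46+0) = 1038724333 / 143543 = 7236.33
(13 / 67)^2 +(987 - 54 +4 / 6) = 12574196 / 13467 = 933.70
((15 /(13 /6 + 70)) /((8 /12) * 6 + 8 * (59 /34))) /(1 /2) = 765 /32908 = 0.02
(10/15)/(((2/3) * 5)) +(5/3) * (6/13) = 63/65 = 0.97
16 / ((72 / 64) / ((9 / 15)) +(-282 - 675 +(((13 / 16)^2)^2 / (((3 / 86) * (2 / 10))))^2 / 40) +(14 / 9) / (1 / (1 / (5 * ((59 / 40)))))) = -24326694764544 / 1303554155029115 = -0.02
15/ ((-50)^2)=0.01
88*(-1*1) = -88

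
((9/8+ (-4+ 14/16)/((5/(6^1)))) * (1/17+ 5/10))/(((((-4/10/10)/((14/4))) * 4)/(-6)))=-209475/1088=-192.53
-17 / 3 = -5.67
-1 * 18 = -18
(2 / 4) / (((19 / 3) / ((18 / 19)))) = 27 / 361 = 0.07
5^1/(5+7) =5/12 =0.42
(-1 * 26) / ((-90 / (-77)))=-1001 / 45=-22.24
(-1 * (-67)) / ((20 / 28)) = 469 / 5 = 93.80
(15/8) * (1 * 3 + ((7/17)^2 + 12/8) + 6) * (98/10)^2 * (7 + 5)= 133262703/5780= 23055.83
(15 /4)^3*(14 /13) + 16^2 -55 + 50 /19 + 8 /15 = 30938917 /118560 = 260.96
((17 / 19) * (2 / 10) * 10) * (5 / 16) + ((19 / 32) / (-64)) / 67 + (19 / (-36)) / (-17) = 235390271 / 398886912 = 0.59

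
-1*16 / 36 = -4 / 9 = -0.44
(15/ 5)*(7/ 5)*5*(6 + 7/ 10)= 1407/ 10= 140.70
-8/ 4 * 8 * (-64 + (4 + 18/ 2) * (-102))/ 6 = 11120/ 3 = 3706.67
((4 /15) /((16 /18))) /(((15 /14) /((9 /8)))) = 63 /200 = 0.32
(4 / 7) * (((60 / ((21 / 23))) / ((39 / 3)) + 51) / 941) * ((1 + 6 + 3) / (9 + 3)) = 51010 / 1798251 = 0.03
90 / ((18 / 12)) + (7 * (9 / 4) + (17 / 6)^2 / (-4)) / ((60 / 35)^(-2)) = 4919 / 49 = 100.39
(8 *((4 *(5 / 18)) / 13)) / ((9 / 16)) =1280 / 1053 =1.22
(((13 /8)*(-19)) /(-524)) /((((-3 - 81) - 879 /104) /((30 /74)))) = -3211 /12427708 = -0.00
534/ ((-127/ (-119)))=63546/ 127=500.36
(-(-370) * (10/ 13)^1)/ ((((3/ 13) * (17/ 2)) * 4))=1850/ 51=36.27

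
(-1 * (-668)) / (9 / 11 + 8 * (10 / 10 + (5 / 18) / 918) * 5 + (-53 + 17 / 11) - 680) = -30354588 / 31382657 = -0.97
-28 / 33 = -0.85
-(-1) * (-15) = -15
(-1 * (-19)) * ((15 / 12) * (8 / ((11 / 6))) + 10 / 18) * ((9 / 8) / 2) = 11305 / 176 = 64.23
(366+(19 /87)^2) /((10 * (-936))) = -554123 /14169168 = -0.04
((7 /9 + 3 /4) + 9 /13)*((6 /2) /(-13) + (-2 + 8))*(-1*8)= -51950 /507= -102.47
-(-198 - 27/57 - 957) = 21954/19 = 1155.47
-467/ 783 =-0.60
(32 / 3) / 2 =16 / 3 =5.33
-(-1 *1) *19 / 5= 19 / 5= 3.80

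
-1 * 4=-4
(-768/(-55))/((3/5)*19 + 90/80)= 2048/1837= 1.11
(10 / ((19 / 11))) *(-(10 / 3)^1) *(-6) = 2200 / 19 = 115.79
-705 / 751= -0.94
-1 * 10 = -10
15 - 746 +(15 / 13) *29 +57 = -8327 / 13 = -640.54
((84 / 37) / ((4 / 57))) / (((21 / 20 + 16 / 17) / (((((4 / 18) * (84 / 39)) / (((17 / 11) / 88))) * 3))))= 432579840 / 325637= 1328.41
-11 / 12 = -0.92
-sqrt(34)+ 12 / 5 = 12 / 5 - sqrt(34) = -3.43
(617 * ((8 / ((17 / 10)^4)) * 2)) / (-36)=-24680000 / 751689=-32.83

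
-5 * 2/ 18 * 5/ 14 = -25/ 126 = -0.20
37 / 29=1.28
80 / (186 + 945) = 80 / 1131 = 0.07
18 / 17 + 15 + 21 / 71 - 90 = -88890 / 1207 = -73.65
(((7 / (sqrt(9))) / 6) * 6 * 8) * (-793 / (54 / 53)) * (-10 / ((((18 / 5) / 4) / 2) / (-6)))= -470724800 / 243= -1937139.09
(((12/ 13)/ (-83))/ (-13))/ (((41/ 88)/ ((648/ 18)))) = 38016/ 575107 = 0.07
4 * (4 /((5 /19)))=60.80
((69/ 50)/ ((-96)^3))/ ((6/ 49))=-1127/ 88473600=-0.00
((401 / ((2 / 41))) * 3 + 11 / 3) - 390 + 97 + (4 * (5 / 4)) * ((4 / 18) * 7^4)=27039.94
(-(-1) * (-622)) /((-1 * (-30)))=-311 /15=-20.73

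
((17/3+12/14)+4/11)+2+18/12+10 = 20.39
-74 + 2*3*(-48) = -362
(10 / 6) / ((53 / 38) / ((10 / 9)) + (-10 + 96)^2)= 1900 / 8432871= 0.00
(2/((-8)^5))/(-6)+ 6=589825/98304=6.00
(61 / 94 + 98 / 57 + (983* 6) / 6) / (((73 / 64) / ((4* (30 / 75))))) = 1351578368 / 977835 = 1382.22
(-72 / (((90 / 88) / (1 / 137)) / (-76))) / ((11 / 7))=17024 / 685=24.85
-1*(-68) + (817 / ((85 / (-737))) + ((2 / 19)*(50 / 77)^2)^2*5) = -7567805960878549 / 1078671063085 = -7015.86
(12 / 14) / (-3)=-2 / 7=-0.29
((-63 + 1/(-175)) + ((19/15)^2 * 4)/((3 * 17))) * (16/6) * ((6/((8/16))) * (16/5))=-2586022912/401625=-6438.90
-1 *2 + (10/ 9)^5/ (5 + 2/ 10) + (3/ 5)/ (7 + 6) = -6249223/ 3838185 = -1.63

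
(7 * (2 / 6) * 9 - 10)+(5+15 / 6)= 37 / 2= 18.50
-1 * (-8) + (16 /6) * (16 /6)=136 /9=15.11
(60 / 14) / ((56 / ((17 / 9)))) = 85 / 588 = 0.14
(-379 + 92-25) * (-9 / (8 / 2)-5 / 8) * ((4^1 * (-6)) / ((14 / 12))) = -129168 / 7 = -18452.57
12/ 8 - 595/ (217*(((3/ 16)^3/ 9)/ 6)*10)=-139171/ 62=-2244.69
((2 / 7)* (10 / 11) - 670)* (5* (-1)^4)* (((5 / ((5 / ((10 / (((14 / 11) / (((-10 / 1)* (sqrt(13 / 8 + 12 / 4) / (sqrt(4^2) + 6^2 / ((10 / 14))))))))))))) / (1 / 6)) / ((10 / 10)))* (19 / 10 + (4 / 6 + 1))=344874375* sqrt(74) / 13328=222593.15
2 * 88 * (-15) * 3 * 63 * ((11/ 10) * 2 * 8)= -8781696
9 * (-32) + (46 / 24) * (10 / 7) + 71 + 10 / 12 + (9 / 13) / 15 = -97089 / 455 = -213.38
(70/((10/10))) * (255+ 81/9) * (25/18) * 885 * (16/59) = 6160000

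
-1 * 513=-513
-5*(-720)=3600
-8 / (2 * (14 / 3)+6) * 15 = -7.83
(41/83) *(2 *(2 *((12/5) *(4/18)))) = 1312/1245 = 1.05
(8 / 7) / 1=8 / 7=1.14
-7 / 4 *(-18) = 63 / 2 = 31.50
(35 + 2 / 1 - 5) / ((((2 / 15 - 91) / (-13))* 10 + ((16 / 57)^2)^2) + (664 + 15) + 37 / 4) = 17565185664 / 416159672629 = 0.04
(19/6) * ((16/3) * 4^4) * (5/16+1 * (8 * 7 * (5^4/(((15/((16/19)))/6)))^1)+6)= 458997632/9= 50999736.89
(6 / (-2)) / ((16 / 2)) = -3 / 8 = -0.38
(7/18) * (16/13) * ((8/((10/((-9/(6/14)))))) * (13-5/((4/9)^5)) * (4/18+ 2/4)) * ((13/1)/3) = 179591321/25920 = 6928.68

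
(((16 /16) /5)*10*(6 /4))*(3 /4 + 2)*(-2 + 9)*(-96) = -5544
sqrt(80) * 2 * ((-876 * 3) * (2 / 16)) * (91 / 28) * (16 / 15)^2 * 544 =-132161536 * sqrt(5) / 25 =-11820887.14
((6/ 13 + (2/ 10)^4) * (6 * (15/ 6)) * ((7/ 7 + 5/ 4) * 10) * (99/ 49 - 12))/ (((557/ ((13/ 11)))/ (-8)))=198731556/ 7505575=26.48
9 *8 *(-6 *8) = -3456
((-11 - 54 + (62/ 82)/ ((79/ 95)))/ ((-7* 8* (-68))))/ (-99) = 103795/ 610538544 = 0.00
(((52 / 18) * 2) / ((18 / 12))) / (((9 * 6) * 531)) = 52 / 387099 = 0.00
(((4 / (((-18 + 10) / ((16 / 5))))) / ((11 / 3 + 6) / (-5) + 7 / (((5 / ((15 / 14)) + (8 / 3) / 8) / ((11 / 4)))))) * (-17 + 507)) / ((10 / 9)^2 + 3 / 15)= -544320 / 1909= -285.13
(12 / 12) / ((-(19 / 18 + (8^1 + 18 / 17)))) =-306 / 3095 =-0.10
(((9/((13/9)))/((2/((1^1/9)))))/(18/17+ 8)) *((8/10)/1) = 153/5005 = 0.03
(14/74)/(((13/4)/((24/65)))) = 672/31265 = 0.02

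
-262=-262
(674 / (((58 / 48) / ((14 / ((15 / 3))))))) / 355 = 226464 / 51475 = 4.40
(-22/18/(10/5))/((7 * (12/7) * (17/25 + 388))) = -275/2098872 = -0.00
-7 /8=-0.88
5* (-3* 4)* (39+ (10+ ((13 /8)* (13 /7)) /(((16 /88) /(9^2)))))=-2341005 /28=-83607.32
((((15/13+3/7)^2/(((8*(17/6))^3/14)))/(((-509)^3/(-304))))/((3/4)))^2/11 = 50292379090944/6461932195700547872407809799091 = 0.00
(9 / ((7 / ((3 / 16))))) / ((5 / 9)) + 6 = 3603 / 560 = 6.43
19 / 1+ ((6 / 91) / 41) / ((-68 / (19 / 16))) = 19.00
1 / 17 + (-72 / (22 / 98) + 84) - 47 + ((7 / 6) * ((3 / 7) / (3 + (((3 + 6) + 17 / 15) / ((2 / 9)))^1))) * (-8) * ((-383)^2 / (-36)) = 21142613 / 408969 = 51.70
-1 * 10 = -10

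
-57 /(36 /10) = -95 /6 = -15.83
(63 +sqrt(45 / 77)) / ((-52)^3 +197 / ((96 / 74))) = -3024 / 6741895- 144 * sqrt(385) / 519125915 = -0.00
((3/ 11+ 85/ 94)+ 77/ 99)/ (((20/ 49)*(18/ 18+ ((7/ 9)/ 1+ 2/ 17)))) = 15153103/ 5997200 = 2.53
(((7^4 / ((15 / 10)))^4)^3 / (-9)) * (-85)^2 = -1086184797675315430657590373197591326163301273600 / 4782969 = -227094258331031505882139400000000000000000.00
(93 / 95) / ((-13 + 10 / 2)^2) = 93 / 6080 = 0.02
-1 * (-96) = 96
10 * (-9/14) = -45/7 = -6.43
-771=-771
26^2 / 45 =676 / 45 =15.02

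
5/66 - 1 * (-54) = 3569/66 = 54.08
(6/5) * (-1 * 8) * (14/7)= -19.20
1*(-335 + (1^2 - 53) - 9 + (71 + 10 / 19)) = -324.47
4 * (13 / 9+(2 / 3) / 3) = 20 / 3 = 6.67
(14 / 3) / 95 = 14 / 285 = 0.05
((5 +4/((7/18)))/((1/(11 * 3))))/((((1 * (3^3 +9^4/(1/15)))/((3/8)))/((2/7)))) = 0.00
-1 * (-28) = 28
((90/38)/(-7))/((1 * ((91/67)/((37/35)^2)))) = -825507/2965235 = -0.28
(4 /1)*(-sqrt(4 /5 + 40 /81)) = -8*sqrt(655) /45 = -4.55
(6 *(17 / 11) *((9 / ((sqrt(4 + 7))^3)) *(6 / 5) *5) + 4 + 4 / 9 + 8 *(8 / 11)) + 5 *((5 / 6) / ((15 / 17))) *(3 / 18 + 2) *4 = 5508 *sqrt(11) / 1331 + 15203 / 297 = 64.91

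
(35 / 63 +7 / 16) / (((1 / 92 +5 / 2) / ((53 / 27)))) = 15847 / 20412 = 0.78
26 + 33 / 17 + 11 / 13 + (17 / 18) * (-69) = -48239 / 1326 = -36.38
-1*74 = -74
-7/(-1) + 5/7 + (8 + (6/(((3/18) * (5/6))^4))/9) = 7906958/4375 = 1807.30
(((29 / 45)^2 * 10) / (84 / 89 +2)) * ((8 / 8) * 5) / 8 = 74849 / 84888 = 0.88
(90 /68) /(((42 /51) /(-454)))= -10215 /14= -729.64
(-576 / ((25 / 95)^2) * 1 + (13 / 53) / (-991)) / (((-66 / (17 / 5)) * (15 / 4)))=33757125182 / 295441875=114.26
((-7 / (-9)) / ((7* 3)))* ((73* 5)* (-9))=-365 / 3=-121.67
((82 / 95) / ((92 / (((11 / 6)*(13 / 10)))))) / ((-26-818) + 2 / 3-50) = -5863 / 234232000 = -0.00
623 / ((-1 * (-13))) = 623 / 13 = 47.92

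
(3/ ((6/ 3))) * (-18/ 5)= -27/ 5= -5.40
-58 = -58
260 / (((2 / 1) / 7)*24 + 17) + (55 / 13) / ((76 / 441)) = 5848745 / 164996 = 35.45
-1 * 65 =-65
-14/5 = -2.80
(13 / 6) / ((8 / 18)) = 39 / 8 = 4.88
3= 3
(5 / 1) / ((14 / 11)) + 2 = 83 / 14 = 5.93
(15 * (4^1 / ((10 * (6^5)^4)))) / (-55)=-1 / 33514785700577280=-0.00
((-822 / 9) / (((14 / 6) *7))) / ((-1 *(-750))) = -0.01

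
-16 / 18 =-8 / 9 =-0.89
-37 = -37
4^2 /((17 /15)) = 240 /17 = 14.12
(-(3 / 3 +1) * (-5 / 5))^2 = 4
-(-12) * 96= 1152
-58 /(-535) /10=29 /2675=0.01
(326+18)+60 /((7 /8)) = 412.57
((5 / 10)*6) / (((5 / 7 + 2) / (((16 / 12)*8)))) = 224 / 19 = 11.79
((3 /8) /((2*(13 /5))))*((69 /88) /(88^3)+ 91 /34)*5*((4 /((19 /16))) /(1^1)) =10770848925 /3313316864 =3.25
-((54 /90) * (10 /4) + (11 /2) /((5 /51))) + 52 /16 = -1087 /20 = -54.35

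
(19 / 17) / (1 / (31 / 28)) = 589 / 476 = 1.24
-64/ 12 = -16/ 3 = -5.33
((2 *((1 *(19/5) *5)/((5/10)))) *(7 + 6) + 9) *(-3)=-2991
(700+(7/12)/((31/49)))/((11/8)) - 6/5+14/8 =10440973/20460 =510.31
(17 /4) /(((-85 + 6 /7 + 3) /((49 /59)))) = -5831 /134048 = -0.04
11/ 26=0.42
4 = 4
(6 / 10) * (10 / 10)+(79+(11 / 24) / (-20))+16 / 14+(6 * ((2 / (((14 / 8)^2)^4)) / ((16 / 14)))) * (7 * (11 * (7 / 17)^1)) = 11589391043 / 137145120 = 84.50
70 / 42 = 5 / 3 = 1.67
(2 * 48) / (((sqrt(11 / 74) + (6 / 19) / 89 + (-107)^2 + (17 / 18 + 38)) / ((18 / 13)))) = 680487494410078848 / 58811495472258671155 - 800471673216 * sqrt(814) / 58811495472258671155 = 0.01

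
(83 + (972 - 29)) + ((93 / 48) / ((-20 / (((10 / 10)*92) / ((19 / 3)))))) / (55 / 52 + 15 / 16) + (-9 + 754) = 69793868 / 39425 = 1770.29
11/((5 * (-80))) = -11/400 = -0.03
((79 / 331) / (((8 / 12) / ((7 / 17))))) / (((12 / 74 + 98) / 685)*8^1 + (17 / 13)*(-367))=-546615615 / 1775315427658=-0.00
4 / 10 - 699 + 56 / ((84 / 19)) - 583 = -19034 / 15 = -1268.93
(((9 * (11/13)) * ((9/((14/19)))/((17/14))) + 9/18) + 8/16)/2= 8575/221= 38.80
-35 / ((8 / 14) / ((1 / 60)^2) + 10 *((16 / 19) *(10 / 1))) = -931 / 56960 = -0.02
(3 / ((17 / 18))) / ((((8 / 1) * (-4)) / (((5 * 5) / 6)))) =-0.41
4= 4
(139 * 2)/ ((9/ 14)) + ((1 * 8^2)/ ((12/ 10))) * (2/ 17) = 67124/ 153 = 438.72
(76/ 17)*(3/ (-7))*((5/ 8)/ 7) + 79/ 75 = 110239/ 124950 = 0.88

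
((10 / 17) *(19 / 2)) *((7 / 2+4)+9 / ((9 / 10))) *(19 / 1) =63175 / 34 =1858.09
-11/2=-5.50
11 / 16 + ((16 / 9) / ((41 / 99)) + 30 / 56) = 25329 / 4592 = 5.52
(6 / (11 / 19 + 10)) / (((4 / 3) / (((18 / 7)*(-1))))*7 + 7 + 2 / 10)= 2565 / 16147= 0.16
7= 7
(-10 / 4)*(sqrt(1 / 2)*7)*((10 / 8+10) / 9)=-175*sqrt(2) / 16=-15.47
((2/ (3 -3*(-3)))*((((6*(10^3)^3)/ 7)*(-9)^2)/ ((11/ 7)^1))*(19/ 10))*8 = 1231200000000/ 11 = 111927272727.27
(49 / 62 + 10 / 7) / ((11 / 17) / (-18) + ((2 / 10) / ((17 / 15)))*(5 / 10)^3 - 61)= -34668 / 953281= -0.04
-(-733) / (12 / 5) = 3665 / 12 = 305.42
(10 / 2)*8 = 40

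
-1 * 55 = -55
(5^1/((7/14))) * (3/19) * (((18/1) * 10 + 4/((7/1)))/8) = 4740/133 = 35.64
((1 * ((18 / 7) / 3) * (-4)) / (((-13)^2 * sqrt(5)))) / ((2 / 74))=-888 * sqrt(5) / 5915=-0.34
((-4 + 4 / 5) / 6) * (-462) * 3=739.20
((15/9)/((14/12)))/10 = 1/7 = 0.14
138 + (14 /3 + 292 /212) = 22903 /159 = 144.04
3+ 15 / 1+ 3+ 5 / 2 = 47 / 2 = 23.50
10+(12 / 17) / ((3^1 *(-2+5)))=514 / 51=10.08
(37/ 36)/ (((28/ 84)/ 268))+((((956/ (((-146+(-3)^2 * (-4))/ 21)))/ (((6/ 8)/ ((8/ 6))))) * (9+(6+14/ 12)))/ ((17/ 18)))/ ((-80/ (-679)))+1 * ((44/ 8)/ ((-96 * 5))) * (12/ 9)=-4401998287/ 159120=-27664.64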